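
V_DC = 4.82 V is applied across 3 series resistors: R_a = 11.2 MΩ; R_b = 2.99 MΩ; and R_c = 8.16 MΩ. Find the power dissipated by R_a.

P ≈ 0.521 µW

ΣR = 22.35 MΩ → I = 4.82/22.35 = 0.2157 µA.
P = I²R = 0.04651 × 11.2 = 0.5209 µW.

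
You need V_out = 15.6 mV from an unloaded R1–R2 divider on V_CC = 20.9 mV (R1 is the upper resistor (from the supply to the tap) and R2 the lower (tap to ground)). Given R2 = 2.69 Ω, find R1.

R1 ≈ 0.914 Ω

V_out/V_CC = R2/(R1+R2) = 0.7464.
Rearranging, R1 = R2·(1−k)/k = 2.69 × 0.3397 = 0.9139 Ω.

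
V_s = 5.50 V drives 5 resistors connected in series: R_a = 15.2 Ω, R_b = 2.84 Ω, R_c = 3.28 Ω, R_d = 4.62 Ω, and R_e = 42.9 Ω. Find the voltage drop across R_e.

ΣR = 15.2 + 2.84 + 3.28 + 4.62 + 42.9 = 68.84 Ω.
By the voltage-divider rule, V = 5.50 × 42.90/68.84 = 3.428 V.

V ≈ 3.43 V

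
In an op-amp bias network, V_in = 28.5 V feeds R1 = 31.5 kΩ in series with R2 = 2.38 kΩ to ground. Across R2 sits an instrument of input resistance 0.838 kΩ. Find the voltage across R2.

V_out ≈ 0.550 V

R2 ‖ R_L = (2.38 × 0.838)/(2.38 + 0.838) = 0.6198 kΩ.
Voltage divider with the loaded lower leg: V_out = 28.5 × 0.6198/(31.5 + 0.6198) = 28.5 × 0.01930 = 0.5499 V.
(Unloaded it would be 2.00 V; the load pulls it down.)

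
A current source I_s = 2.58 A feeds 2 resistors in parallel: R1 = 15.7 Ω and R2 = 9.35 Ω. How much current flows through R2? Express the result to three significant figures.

For two parallel branches, I_k = I_s · (other R)/(sum of R).
So I = 2.58 × 15.7/25.05 = 1.617 A.

I ≈ 1.62 A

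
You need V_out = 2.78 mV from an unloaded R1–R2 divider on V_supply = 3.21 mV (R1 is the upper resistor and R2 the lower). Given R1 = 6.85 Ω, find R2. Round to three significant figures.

R2 ≈ 44.3 Ω

The divider ratio is R2/(R1+R2) = 2.78/3.21 = 0.8660.
Rearranging, R2 = R1·k/(1−k) = 6.85 × 6.465 = 44.29 Ω.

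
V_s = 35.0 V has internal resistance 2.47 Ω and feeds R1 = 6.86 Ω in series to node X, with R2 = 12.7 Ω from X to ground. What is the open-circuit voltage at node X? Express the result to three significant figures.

V_th ≈ 20.2 V

R1' = 2.47 + 6.86 = 9.330 Ω (source resistance + R1).
Open-circuit (no load on X): V_th = V_s · R2/(R1' + R2) = 35.0 × 12.7/(9.330 + 12.7) = 20.18 V.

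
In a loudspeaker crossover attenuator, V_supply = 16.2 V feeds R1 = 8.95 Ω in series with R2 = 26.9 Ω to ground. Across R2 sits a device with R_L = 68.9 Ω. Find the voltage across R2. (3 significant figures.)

V_out ≈ 11.1 V

First combine the lower leg with the load: R2 ‖ R_L = 19.35 Ω.
Now apply the divider: V_out = 16.2 × 0.6837 = 11.08 V.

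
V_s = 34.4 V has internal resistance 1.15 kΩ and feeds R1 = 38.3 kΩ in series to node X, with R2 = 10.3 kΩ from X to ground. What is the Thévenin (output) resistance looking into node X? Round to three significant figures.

R1' = 1.15 + 38.3 = 39.45 kΩ (source resistance + R1).
With V_s suppressed (replaced by a short), R_th = R1' ‖ R2 = (39.45 × 10.3)/(39.45 + 10.3) = 8.168 kΩ.

R_th ≈ 8.17 kΩ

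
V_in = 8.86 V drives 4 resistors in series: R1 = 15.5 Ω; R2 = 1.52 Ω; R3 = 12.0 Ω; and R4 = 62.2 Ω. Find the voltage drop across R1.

V ≈ 1.51 V

ΣR = 15.5 + 1.52 + 12.0 + 62.2 = 91.22 Ω.
Voltage divider: V = V_in · (15.50 / 91.22) = 8.86 × 0.1699 = 1.505 V.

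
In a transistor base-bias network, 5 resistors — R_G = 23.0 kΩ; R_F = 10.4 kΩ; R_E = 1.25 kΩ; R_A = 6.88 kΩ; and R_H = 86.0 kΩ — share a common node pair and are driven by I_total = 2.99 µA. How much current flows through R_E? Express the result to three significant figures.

Total conductance ΣG = 1/23.0 + 1/10.4 + 1/1.25 + 1/6.88 + 1/86.0 = 1.097 (units of 1/kΩ).
Current divider: I(R_E) = I_total · G_k/ΣG = 2.99 × (0.8000/1.097) = 2.99 × 0.7295 = 2.181 µA.

I ≈ 2.18 µA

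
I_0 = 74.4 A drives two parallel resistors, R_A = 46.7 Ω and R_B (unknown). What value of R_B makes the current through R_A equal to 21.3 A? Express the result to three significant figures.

The fraction through R_A equals R_B/(R_A+R_B).
With f = 0.2863, R_B = R_A · f/(1−f) = 46.7 × 0.4011 = 18.73 Ω.

R_B ≈ 18.7 Ω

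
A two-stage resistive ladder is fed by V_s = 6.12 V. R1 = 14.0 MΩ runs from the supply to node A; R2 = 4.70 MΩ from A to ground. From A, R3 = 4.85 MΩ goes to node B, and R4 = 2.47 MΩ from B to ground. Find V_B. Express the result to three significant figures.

Looking into the second stage from A: R3 + R4 = 7.320 MΩ appears in parallel with R2.
R2 ‖ (R3+R4) = 2.862 MΩ.
V_A = 6.12 × 2.862/(14.0 + 2.862) = 1.039 V.
Then the unloaded second divider: V_B = V_A × R4/(R3+R4) = 1.039 × 0.3374 = 0.3505 V.

V_B ≈ 0.351 V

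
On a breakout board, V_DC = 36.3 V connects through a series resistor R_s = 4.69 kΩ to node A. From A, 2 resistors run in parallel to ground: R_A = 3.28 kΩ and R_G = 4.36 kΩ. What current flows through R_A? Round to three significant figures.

I ≈ 3.16 mA

Parallel bank: R_p = 1/(1/3.28 + 1/4.36) = 1.872 kΩ.
V_A by voltage divider: V_A = 36.3 × 1.872/(4.69 + 1.872) = 10.35 V.
I(R_A) = V_A / R_A = 10.35/3.28 = 3.157 mA.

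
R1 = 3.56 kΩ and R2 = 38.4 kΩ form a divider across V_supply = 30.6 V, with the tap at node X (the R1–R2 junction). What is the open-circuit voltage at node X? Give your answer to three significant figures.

V_th ≈ 28.0 V

V_th is the unloaded tap voltage: V_supply · R2/(R1+R2) = 30.6 × 0.9152 = 28.00 V.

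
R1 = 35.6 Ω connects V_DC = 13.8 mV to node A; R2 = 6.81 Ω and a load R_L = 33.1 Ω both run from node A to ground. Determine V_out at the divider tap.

First combine the lower leg with the load: R2 ‖ R_L = 5.648 Ω.
Then V_out = V_DC · R2'/(R1 + R2') = 13.8 × 5.648/41.25 = 1.890 mV.

V_out ≈ 1.89 mV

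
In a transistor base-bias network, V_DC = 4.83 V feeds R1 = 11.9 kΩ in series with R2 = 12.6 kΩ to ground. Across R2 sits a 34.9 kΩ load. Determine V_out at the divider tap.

V_out ≈ 2.11 V

The load sits in parallel with R2, giving an effective lower resistance R2' = R2·R_L/(R2+R_L) = 9.258 kΩ.
Voltage divider with the loaded lower leg: V_out = 4.83 × 9.258/(11.9 + 9.258) = 4.83 × 0.4376 = 2.113 V.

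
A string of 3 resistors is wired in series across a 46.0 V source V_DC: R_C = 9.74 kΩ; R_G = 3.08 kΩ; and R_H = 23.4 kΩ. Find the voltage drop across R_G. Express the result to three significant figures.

ΣR = 9.74 + 3.08 + 23.4 = 36.22 kΩ.
By the voltage-divider rule, V = 46.0 × 3.080/36.22 = 3.912 V.

V ≈ 3.91 V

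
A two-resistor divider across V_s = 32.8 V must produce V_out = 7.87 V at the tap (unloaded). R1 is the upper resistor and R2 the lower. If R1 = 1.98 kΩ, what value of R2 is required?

Required fraction k = V_out/V_s = 0.2399.
Rearranging, R2 = R1·k/(1−k) = 1.98 × 0.3157 = 0.6251 kΩ.

R2 ≈ 0.625 kΩ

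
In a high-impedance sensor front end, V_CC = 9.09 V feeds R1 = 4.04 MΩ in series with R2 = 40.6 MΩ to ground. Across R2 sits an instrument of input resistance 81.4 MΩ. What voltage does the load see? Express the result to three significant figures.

V_out ≈ 7.91 V

First combine the lower leg with the load: R2 ‖ R_L = 27.09 MΩ.
Then V_out = V_CC · R2'/(R1 + R2') = 9.09 × 27.09/31.13 = 7.910 V.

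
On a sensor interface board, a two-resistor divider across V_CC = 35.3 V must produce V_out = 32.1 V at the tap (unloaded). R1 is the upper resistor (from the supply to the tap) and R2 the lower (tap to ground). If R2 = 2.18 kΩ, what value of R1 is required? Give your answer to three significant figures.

V_out/V_CC = R2/(R1+R2) = 0.9093.
Rearranging, R1 = R2·(1−k)/k = 2.18 × 0.09969 = 0.2173 kΩ.

R1 ≈ 0.217 kΩ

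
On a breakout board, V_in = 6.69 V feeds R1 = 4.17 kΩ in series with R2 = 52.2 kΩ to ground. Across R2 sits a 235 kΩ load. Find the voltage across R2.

First combine the lower leg with the load: R2 ‖ R_L = 42.71 kΩ.
Now apply the divider: V_out = 6.69 × 0.9111 = 6.095 V.
(Unloaded it would be 6.20 V; the load pulls it down.)

V_out ≈ 6.09 V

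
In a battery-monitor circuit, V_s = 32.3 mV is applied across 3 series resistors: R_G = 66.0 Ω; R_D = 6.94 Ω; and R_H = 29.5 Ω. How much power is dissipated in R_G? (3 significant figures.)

P ≈ 6.56 µW

Series current I = V_s/ΣR = 32.3/102.4 = 0.3153 mA.
V(R_G) = I·R = 20.81 mV; P = V·I = 20.81 × 0.3153 = 6.562 µW.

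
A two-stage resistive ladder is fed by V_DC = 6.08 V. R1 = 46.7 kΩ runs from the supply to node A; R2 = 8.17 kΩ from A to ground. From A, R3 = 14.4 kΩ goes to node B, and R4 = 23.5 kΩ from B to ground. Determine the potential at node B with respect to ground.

V_B ≈ 0.474 V

Looking into the second stage from A: R3 + R4 = 37.90 kΩ appears in parallel with R2.
Effective lower resistance at A: R2 ‖ 37.90 = 6.721 kΩ.
So V_A = 6.08 × 0.1258 = 0.7650 V.
Stage 2 is unloaded, so V_B = V_A · R4/(R3+R4) = 0.7650 × 23.5/37.90 = 0.4743 V.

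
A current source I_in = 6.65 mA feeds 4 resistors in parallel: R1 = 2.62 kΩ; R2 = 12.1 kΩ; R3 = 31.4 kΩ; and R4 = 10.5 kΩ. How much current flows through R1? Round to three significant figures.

I ≈ 4.29 mA

Conductances: ΣG = 1/2.62 + 1/12.1 + 1/31.4 + 1/10.5 = 0.5914 (1/kΩ).
Current divider: I(R1) = I_in · G_k/ΣG = 6.65 × (0.3817/0.5914) = 6.65 × 0.6454 = 4.292 mA.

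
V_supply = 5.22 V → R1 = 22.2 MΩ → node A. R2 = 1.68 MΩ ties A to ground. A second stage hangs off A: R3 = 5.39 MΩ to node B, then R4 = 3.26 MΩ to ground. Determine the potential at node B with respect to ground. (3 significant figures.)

Looking into the second stage from A: R3 + R4 = 8.650 MΩ appears in parallel with R2.
R2 ‖ (R3+R4) = 1.407 MΩ.
First divider: V_A = V_supply · 1.407/(22.2 + 1.407) = 0.3111 V.
V_B = V_A × 0.3769 = 0.1172 V.

V_B ≈ 0.117 V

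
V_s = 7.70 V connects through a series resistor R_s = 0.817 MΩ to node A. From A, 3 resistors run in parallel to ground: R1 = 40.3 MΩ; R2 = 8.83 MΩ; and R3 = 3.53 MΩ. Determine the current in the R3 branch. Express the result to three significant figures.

Equivalent of the parallel group: R_p = 2.373 MΩ.
Node voltage V_A = V_s · R_p/(R_s + R_p) = 7.70 × 0.7439 = 5.728 V.
I(R3) = V_A / R3 = 5.728/3.53 = 1.623 µA.

I ≈ 1.62 µA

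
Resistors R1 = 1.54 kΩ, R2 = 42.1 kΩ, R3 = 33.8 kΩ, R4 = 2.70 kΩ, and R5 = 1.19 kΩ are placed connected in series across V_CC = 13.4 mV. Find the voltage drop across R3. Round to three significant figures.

ΣR = 1.54 + 42.1 + 33.8 + 2.70 + 1.19 = 81.33 kΩ.
V = V_CC · R/ΣR = 13.4 × 0.4156 = 5.569 mV.

V ≈ 5.57 mV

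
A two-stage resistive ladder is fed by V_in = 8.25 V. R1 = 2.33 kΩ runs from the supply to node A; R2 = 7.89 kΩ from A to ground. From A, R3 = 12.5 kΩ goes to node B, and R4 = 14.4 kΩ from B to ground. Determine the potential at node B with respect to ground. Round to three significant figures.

V_B ≈ 3.20 V

The second stage (R3 + R4 = 26.90 kΩ) loads node A in parallel with R2.
Effective lower resistance at A: R2 ‖ 26.90 = 6.101 kΩ.
First divider: V_A = V_in · 6.101/(2.33 + 6.101) = 5.970 V.
Stage 2 is unloaded, so V_B = V_A · R4/(R3+R4) = 5.970 × 14.4/26.90 = 3.196 V.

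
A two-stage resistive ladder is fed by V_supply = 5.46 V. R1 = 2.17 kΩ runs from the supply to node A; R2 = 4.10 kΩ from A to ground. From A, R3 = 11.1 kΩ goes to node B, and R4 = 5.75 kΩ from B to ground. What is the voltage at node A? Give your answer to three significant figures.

The second stage (R3 + R4 = 16.85 kΩ) loads node A in parallel with R2.
Effective lower resistance at A: R2 ‖ 16.85 = 3.298 kΩ.
First divider: V_A = V_supply · 3.298/(2.17 + 3.298) = 3.293 V.

V_A ≈ 3.29 V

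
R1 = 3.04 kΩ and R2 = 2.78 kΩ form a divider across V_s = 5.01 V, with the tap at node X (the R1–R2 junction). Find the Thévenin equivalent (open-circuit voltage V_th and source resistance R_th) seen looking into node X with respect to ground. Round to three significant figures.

V_th ≈ 2.39 V, R_th ≈ 1.45 kΩ

Open-circuit (no load on X): V_th = V_s · R2/(R1 + R2) = 5.01 × 2.78/(3.040 + 2.78) = 2.393 V.
Zeroing V_s shorts the top of R1 to ground, so R_th = R1 ‖ R2 = 1.452 kΩ.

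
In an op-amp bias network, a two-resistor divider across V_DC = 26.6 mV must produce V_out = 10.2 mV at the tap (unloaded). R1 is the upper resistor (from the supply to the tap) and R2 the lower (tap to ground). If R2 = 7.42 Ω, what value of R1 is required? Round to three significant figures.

Required fraction k = V_out/V_DC = 0.3835.
Rearranging, R1 = R2·(1−k)/k = 7.42 × 1.608 = 11.93 Ω.

R1 ≈ 11.9 Ω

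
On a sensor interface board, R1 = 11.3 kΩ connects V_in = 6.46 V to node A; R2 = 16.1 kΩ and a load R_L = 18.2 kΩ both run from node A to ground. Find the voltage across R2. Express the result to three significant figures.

V_out ≈ 2.78 V

First combine the lower leg with the load: R2 ‖ R_L = 8.543 kΩ.
Then V_out = V_in · R2'/(R1 + R2') = 6.46 × 8.543/19.84 = 2.781 V.
(Unloaded it would be 3.80 V; the load pulls it down.)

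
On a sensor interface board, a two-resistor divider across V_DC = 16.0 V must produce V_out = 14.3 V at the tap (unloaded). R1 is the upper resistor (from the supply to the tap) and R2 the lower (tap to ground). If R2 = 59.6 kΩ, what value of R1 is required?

Required fraction k = V_out/V_DC = 0.8938.
So R1 = R2 · (V_DC/V_out − 1) = 59.6 × (16.0/14.3 − 1) = 59.6 × 0.1189 = 7.085 kΩ.

R1 ≈ 7.09 kΩ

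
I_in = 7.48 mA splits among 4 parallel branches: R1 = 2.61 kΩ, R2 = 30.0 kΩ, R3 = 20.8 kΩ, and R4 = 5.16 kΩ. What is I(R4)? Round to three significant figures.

I ≈ 2.20 mA

Total conductance ΣG = 1/2.61 + 1/30.0 + 1/20.8 + 1/5.16 = 0.6584 (units of 1/kΩ).
Current divider: I(R4) = I_in · G_k/ΣG = 7.48 × (0.1938/0.6584) = 7.48 × 0.2944 = 2.202 mA.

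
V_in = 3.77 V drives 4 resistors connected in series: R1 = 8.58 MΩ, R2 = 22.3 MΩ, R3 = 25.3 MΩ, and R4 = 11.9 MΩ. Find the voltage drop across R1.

V ≈ 0.475 V

Series total: ΣR = 8.58 + 22.3 + 25.3 + 11.9 = 68.08 MΩ.
V = V_in · R/ΣR = 3.77 × 0.1260 = 0.4751 V.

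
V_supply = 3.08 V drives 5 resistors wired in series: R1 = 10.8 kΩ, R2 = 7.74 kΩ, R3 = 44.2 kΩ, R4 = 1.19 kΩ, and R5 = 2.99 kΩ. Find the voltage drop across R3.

Series total: ΣR = 10.8 + 7.74 + 44.2 + 1.19 + 2.99 = 66.92 kΩ.
Voltage divider: V = V_supply · (44.20 / 66.92) = 3.08 × 0.6605 = 2.034 V.

V ≈ 2.03 V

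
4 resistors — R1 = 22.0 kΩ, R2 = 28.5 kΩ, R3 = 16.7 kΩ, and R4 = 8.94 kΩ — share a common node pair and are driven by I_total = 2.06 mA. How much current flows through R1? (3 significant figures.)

ΣG = 1/22.0 + 1/28.5 + 1/16.7 + 1/8.94 = 0.2523.
R1 takes the fraction G_k/ΣG = 0.04545/0.2523 = 0.1802, so I = 2.06 × 0.1802 = 0.3712 mA.

I ≈ 0.371 mA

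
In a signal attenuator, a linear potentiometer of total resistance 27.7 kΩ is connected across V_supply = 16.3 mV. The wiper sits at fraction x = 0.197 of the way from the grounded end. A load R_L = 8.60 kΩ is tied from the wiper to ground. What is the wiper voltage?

V_out ≈ 2.13 mV

Lower segment x·R_p = 5.457 kΩ; upper segment (1−x)·R_p = 22.24 kΩ.
R_L loads the lower segment: effective lower R = 3.339 kΩ.
Loaded-divider output: V_out = 16.3 × 0.1305 = 2.127 mV.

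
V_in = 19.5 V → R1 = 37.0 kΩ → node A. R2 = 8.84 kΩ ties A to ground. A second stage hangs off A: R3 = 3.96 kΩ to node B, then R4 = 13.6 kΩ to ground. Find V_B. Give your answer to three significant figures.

Node A sees R2 in parallel with the series input of stage 2, R3 + R4 = 17.56 kΩ.
R2 ‖ (R3+R4) = 5.880 kΩ.
First divider: V_A = V_in · 5.880/(37.0 + 5.880) = 2.674 V.
V_B = V_A × 0.7745 = 2.071 V.

V_B ≈ 2.07 V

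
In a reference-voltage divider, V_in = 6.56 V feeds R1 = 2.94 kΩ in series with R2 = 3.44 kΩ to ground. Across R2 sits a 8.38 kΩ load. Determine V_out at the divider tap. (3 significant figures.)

First combine the lower leg with the load: R2 ‖ R_L = 2.439 kΩ.
Then V_out = V_in · R2'/(R1 + R2') = 6.56 × 2.439/5.379 = 2.974 V.
(Unloaded it would be 3.54 V; the load pulls it down.)

V_out ≈ 2.97 V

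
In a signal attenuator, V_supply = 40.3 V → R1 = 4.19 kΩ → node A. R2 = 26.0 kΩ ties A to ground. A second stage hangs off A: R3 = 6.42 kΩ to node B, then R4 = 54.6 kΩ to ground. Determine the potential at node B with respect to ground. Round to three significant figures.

V_B ≈ 29.3 V

Node A sees R2 in parallel with the series input of stage 2, R3 + R4 = 61.02 kΩ.
R2 ‖ (R3+R4) = 18.23 kΩ.
So V_A = 40.3 × 0.8131 = 32.77 V.
Stage 2 is unloaded, so V_B = V_A · R4/(R3+R4) = 32.77 × 54.6/61.02 = 29.32 V.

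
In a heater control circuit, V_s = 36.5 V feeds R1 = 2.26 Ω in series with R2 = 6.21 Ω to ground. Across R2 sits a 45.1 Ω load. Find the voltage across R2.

First combine the lower leg with the load: R2 ‖ R_L = 5.458 Ω.
Voltage divider with the loaded lower leg: V_out = 36.5 × 5.458/(2.26 + 5.458) = 36.5 × 0.7072 = 25.81 V.
(Unloaded it would be 26.8 V; the load pulls it down.)

V_out ≈ 25.8 V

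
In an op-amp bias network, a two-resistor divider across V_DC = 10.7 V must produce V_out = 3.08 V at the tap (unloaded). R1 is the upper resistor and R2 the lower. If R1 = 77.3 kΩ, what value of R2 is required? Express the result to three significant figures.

Required fraction k = V_out/V_DC = 0.2879.
R2 = R1 · 0.2879/(1 − 0.2879) = 31.24 kΩ.

R2 ≈ 31.2 kΩ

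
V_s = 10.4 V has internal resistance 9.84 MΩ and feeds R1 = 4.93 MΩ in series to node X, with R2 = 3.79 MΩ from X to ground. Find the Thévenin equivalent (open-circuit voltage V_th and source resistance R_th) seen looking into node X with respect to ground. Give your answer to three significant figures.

R1' = 9.84 + 4.93 = 14.77 MΩ (source resistance + R1).
With X open, the divider is unloaded: V_th = 10.4 × 3.79/18.56 = 2.124 V.
Looking into X with the source shorted: R_th = R1'·R2/(R1'+R2) = 14.77 × 3.79/18.56 = 3.016 MΩ.

V_th ≈ 2.12 V, R_th ≈ 3.02 MΩ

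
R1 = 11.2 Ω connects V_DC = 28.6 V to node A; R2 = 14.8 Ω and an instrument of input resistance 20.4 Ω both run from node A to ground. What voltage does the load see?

R2 ‖ R_L = (14.8 × 20.4)/(14.8 + 20.4) = 8.577 Ω.
Then V_out = V_DC · R2'/(R1 + R2') = 28.6 × 8.577/19.78 = 12.40 V.

V_out ≈ 12.4 V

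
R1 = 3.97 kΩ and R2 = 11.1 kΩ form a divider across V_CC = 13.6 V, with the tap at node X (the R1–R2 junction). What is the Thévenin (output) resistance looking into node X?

Zeroing V_CC shorts the top of R1 to ground, so R_th = R1 ‖ R2 = 2.924 kΩ.

R_th ≈ 2.92 kΩ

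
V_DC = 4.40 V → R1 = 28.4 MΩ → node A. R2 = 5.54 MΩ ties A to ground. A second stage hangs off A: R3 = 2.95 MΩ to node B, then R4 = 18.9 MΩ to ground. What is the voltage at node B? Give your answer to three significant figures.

V_B ≈ 0.513 V

The second stage (R3 + R4 = 21.85 MΩ) loads node A in parallel with R2.
Effective lower resistance at A: R2 ‖ 21.85 = 4.419 MΩ.
First divider: V_A = V_DC · 4.419/(28.4 + 4.419) = 0.5925 V.
V_B = V_A × 0.8650 = 0.5125 V.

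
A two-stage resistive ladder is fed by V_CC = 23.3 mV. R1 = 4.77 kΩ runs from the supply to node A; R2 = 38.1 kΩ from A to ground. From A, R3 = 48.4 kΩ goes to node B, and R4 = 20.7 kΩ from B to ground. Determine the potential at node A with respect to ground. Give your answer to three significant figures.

Node A sees R2 in parallel with the series input of stage 2, R3 + R4 = 69.10 kΩ.
R2 ‖ (R3+R4) = 24.56 kΩ.
First divider: V_A = V_CC · 24.56/(4.77 + 24.56) = 19.51 mV.

V_A ≈ 19.5 mV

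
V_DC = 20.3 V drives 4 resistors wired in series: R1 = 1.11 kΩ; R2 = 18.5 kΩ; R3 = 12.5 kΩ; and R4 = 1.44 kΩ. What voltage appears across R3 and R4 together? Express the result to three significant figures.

ΣR = 1.11 + 18.5 + 12.5 + 1.44 = 33.55 kΩ.
R_{R3..R4} = 12.5 + 1.44 = 13.94 kΩ.
By the voltage-divider rule, V = 20.3 × 13.94/33.55 = 8.435 V.

V ≈ 8.43 V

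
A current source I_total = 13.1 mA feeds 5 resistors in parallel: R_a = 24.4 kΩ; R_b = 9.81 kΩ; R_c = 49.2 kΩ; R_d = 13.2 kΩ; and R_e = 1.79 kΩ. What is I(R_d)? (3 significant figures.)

ΣG = 1/24.4 + 1/9.81 + 1/49.2 + 1/13.2 + 1/1.79 = 0.7977.
By the current-divider rule, I = I_total · G_k/ΣG = 13.1 × 0.09497 = 1.244 mA.

I ≈ 1.24 mA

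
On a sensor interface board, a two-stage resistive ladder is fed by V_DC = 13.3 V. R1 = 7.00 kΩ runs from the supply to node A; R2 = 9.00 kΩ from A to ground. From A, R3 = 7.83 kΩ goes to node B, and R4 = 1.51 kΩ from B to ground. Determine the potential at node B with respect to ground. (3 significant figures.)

Looking into the second stage from A: R3 + R4 = 9.340 kΩ appears in parallel with R2.
Effective lower resistance at A: R2 ‖ 9.340 = 4.583 kΩ.
V_A = 13.3 × 4.583/(7.00 + 4.583) = 5.263 V.
Stage 2 is unloaded, so V_B = V_A · R4/(R3+R4) = 5.263 × 1.51/9.340 = 0.8508 V.

V_B ≈ 0.851 V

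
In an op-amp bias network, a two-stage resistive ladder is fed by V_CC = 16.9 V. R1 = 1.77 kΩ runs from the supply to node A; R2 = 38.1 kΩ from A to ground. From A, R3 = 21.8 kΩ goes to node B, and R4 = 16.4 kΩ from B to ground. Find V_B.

Node A sees R2 in parallel with the series input of stage 2, R3 + R4 = 38.20 kΩ.
R2 ‖ (R3+R4) = 19.07 kΩ.
First divider: V_A = V_CC · 19.07/(1.77 + 19.07) = 15.46 V.
Stage 2 is unloaded, so V_B = V_A · R4/(R3+R4) = 15.46 × 16.4/38.20 = 6.639 V.

V_B ≈ 6.64 V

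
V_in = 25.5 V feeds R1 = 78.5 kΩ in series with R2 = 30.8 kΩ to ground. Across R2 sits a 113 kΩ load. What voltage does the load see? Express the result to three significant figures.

V_out ≈ 6.01 V

The load sits in parallel with R2, giving an effective lower resistance R2' = R2·R_L/(R2+R_L) = 24.20 kΩ.
Voltage divider with the loaded lower leg: V_out = 25.5 × 24.20/(78.5 + 24.20) = 25.5 × 0.2357 = 6.009 V.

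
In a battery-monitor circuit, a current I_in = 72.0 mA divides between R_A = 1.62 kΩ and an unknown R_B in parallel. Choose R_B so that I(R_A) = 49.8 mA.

R_B ≈ 3.63 kΩ

Two-branch current divider: I_A = I_in · R_B/(R_A + R_B).
49.8/72.0 = R_B/(R_A + R_B) → R_B = R_A · (0.6917)/(1 − 0.6917) = 1.62 × 2.243 = 3.634 kΩ.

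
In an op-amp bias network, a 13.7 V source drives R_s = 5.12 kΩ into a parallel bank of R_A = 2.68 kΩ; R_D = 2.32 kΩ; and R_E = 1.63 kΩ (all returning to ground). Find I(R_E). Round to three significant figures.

Parallel bank: R_p = 1/(1/2.68 + 1/2.32 + 1/1.63) = 0.7054 kΩ.
V_A by voltage divider: V_A = 13.7 × 0.7054/(5.12 + 0.7054) = 1.659 V.
I(R_E) = V_A / R_E = 1.659/1.63 = 1.018 mA.

I ≈ 1.02 mA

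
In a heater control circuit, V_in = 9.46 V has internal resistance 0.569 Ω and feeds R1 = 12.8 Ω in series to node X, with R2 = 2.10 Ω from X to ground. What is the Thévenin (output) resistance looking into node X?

R_th ≈ 1.81 Ω

R1' = 0.569 + 12.8 = 13.37 Ω (source resistance + R1).
With V_in suppressed (replaced by a short), R_th = R1' ‖ R2 = (13.37 × 2.10)/(13.37 + 2.10) = 1.815 Ω.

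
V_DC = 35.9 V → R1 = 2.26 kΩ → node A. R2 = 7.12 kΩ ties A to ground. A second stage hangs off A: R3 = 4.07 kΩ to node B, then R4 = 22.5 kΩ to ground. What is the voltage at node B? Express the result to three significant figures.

V_B ≈ 21.7 V

Node A sees R2 in parallel with the series input of stage 2, R3 + R4 = 26.57 kΩ.
Effective lower resistance at A: R2 ‖ 26.57 = 5.615 kΩ.
So V_A = 35.9 × 0.7130 = 25.60 V.
Stage 2 is unloaded, so V_B = V_A · R4/(R3+R4) = 25.60 × 22.5/26.57 = 21.68 V.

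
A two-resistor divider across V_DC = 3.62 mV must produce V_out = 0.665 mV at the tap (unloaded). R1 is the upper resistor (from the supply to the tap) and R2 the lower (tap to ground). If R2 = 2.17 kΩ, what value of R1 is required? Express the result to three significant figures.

R1 ≈ 9.64 kΩ

V_out/V_DC = R2/(R1+R2) = 0.1837.
R1 = R2·(1/k − 1) = 2.17 × 4.444 = 9.643 kΩ.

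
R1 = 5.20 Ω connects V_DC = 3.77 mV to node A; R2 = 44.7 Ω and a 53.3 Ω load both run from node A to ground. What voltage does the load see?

V_out ≈ 3.11 mV

The load sits in parallel with R2, giving an effective lower resistance R2' = R2·R_L/(R2+R_L) = 24.31 Ω.
Now apply the divider: V_out = 3.77 × 0.8238 = 3.106 mV.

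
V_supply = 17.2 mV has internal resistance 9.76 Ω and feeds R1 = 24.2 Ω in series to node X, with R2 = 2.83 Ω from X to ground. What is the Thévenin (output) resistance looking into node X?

R_th ≈ 2.61 Ω

R1' = 9.76 + 24.2 = 33.96 Ω (source resistance + R1).
Looking into X with the source shorted: R_th = R1'·R2/(R1'+R2) = 33.96 × 2.83/36.79 = 2.612 Ω.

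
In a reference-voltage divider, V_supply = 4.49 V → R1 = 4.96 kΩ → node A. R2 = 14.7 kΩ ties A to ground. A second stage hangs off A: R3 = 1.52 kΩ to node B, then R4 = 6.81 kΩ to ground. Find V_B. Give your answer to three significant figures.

V_B ≈ 1.90 V

The second stage (R3 + R4 = 8.330 kΩ) loads node A in parallel with R2.
R2 ‖ (R3+R4) = 5.317 kΩ.
V_A = 4.49 × 5.317/(4.96 + 5.317) = 2.323 V.
V_B = V_A × 0.8175 = 1.899 V.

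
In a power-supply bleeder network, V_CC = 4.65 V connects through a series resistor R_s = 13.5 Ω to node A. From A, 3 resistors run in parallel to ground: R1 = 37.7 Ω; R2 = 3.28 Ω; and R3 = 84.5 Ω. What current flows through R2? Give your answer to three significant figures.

I ≈ 0.252 A

Equivalent of the parallel group: R_p = 2.913 Ω.
V_A by voltage divider: V_A = 4.65 × 2.913/(13.5 + 2.913) = 0.8254 V.
Branch current I = V_A/R2 = 0.8254/3.28 = 0.2516 A.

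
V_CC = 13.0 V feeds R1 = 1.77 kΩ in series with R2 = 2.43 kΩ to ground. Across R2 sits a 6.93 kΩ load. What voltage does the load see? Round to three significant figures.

V_out ≈ 6.55 V

The load sits in parallel with R2, giving an effective lower resistance R2' = R2·R_L/(R2+R_L) = 1.799 kΩ.
Voltage divider with the loaded lower leg: V_out = 13.0 × 1.799/(1.77 + 1.799) = 13.0 × 0.5041 = 6.553 V.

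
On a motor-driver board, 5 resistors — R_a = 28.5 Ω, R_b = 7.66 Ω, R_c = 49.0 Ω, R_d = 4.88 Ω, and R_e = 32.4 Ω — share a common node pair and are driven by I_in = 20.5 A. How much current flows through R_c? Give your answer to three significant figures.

Total conductance ΣG = 1/28.5 + 1/7.66 + 1/49.0 + 1/4.88 + 1/32.4 = 0.4218 (units of 1/Ω).
Current divider: I(R_c) = I_in · G_k/ΣG = 20.5 × (0.02041/0.4218) = 20.5 × 0.04838 = 0.9918 A.

I ≈ 0.992 A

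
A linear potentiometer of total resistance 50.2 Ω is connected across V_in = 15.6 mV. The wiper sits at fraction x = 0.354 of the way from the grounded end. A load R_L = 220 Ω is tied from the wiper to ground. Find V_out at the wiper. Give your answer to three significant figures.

The pot divides into 32.43 Ω above the wiper and 17.77 Ω below.
Lower segment in parallel with the load: 17.77 ‖ 220 = 16.44 Ω.
Loaded-divider output: V_out = 15.6 × 0.3364 = 5.249 mV.

V_out ≈ 5.25 mV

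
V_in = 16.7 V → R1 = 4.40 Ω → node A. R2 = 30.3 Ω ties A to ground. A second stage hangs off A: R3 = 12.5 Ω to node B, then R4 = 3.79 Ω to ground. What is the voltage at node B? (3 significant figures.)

V_B ≈ 2.75 V

Node A sees R2 in parallel with the series input of stage 2, R3 + R4 = 16.29 Ω.
Effective lower resistance at A: R2 ‖ 16.29 = 10.59 Ω.
V_A = 16.7 × 10.59/(4.40 + 10.59) = 11.80 V.
Stage 2 is unloaded, so V_B = V_A · R4/(R3+R4) = 11.80 × 3.79/16.29 = 2.745 V.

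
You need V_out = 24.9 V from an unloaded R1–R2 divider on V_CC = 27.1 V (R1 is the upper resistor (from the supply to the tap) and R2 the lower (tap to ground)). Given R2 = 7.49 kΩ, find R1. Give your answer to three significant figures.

V_out/V_CC = R2/(R1+R2) = 0.9188.
So R1 = R2 · (V_CC/V_out − 1) = 7.49 × (27.1/24.9 − 1) = 7.49 × 0.08835 = 0.6618 kΩ.

R1 ≈ 0.662 kΩ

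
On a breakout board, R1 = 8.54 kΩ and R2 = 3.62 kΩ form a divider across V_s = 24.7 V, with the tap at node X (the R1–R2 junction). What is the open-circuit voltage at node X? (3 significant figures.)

V_th ≈ 7.35 V

V_th is the unloaded tap voltage: V_s · R2/(R1+R2) = 24.7 × 0.2977 = 7.353 V.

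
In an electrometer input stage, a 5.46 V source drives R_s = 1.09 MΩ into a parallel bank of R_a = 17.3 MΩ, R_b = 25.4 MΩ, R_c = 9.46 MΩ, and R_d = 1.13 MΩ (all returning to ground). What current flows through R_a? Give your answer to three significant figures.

Parallel bank: R_p = 1/(1/17.3 + 1/25.4 + 1/9.46 + 1/1.13) = 0.9193 MΩ.
Node voltage V_A = V_s · R_p/(R_s + R_p) = 5.46 × 0.4575 = 2.498 V.
I(R_a) = V_A / R_a = 2.498/17.3 = 0.1444 µA.

I ≈ 0.144 µA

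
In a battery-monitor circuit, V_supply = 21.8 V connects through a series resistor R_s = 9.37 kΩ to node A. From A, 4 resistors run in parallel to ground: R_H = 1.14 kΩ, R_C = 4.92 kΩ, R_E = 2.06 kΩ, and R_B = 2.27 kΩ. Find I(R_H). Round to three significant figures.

I ≈ 0.966 mA

Equivalent of the parallel group: R_p = 0.4984 kΩ.
Node voltage V_A = V_supply · R_p/(R_s + R_p) = 21.8 × 0.05050 = 1.101 V.
Branch current I = V_A/R_H = 1.101/1.14 = 0.9658 mA.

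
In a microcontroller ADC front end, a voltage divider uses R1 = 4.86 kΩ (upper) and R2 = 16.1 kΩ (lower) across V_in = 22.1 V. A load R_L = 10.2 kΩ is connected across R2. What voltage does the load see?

First combine the lower leg with the load: R2 ‖ R_L = 6.244 kΩ.
Then V_out = V_in · R2'/(R1 + R2') = 22.1 × 6.244/11.10 = 12.43 V.

V_out ≈ 12.4 V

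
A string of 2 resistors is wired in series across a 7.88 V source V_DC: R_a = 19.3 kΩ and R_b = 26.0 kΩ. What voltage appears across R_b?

V ≈ 4.52 V

Total series resistance ΣR = 19.3 + 26.0 = 45.30 kΩ.
By the voltage-divider rule, V = 7.88 × 26.00/45.30 = 4.523 V.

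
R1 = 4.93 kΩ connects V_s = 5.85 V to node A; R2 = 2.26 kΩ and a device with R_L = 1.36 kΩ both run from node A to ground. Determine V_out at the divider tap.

V_out ≈ 0.859 V

First combine the lower leg with the load: R2 ‖ R_L = 0.8491 kΩ.
Now apply the divider: V_out = 5.85 × 0.1469 = 0.8595 V.
(Unloaded it would be 1.84 V; the load pulls it down.)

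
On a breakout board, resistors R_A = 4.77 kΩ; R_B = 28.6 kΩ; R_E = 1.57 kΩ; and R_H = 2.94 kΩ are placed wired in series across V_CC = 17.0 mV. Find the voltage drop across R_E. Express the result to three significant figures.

Total series resistance ΣR = 4.77 + 28.6 + 1.57 + 2.94 = 37.88 kΩ.
By the voltage-divider rule, V = 17.0 × 1.570/37.88 = 0.7046 mV.

V ≈ 0.705 mV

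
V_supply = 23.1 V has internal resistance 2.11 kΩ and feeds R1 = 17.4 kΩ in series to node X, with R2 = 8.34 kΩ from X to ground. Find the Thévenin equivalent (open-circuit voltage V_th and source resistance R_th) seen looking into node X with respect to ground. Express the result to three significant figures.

R1' = 2.11 + 17.4 = 19.51 kΩ (source resistance + R1).
With X open, the divider is unloaded: V_th = 23.1 × 8.34/27.85 = 6.918 V.
Looking into X with the source shorted: R_th = R1'·R2/(R1'+R2) = 19.51 × 8.34/27.85 = 5.842 kΩ.

V_th ≈ 6.92 V, R_th ≈ 5.84 kΩ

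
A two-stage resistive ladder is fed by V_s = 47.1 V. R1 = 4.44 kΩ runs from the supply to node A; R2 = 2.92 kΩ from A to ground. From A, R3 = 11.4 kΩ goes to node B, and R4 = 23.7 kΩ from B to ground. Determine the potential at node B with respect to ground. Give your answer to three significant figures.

V_B ≈ 12.0 V

Node A sees R2 in parallel with the series input of stage 2, R3 + R4 = 35.10 kΩ.
Effective lower resistance at A: R2 ‖ 35.10 = 2.696 kΩ.
V_A = 47.1 × 2.696/(4.44 + 2.696) = 17.79 V.
Stage 2 is unloaded, so V_B = V_A · R4/(R3+R4) = 17.79 × 23.7/35.10 = 12.01 V.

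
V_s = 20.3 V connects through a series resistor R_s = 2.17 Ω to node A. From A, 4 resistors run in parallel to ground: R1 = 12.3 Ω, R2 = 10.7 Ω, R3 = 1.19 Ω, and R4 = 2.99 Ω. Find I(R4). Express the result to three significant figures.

Combine the parallel branches: R_p = (1/12.3 + 1/10.7 + 1/1.19 + 1/2.99)⁻¹ = 0.7410 Ω.
V_A = 20.3 × 0.7410/2.911 = 5.167 V.
Branch current I = V_A/R4 = 5.167/2.99 = 1.728 A.

I ≈ 1.73 A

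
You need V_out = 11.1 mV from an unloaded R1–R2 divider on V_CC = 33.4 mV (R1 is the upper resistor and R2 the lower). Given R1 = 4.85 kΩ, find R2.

V_out/V_CC = R2/(R1+R2) = 0.3323.
Rearranging, R2 = R1·k/(1−k) = 4.85 × 0.4978 = 2.414 kΩ.

R2 ≈ 2.41 kΩ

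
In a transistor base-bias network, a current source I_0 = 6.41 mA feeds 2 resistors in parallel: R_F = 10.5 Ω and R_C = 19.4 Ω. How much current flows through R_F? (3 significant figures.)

Two-branch current divider: I_k = I_0 · R_other/(R_1 + R_2).
I(R_F) = 6.41 × 19.4/(10.5 + 19.4) = 6.41 × 0.6488 = 4.159 mA.

I ≈ 4.16 mA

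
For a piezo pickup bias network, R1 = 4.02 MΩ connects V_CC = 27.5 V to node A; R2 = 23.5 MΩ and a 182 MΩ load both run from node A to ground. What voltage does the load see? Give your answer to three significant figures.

V_out ≈ 23.0 V

First combine the lower leg with the load: R2 ‖ R_L = 20.81 MΩ.
Voltage divider with the loaded lower leg: V_out = 27.5 × 20.81/(4.02 + 20.81) = 27.5 × 0.8381 = 23.05 V.
(Unloaded it would be 23.5 V; the load pulls it down.)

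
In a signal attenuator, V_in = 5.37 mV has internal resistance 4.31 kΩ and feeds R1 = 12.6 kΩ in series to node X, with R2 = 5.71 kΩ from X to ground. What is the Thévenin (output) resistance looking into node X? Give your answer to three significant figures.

R1' = 4.31 + 12.6 = 16.91 kΩ (source resistance + R1).
Looking into X with the source shorted: R_th = R1'·R2/(R1'+R2) = 16.91 × 5.71/22.62 = 4.269 kΩ.

R_th ≈ 4.27 kΩ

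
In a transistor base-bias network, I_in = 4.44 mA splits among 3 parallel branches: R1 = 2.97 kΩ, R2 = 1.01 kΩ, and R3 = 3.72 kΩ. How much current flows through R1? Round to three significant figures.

I ≈ 0.937 mA

Conductances: ΣG = 1/2.97 + 1/1.01 + 1/3.72 = 1.596 (1/kΩ).
R1 takes the fraction G_k/ΣG = 0.3367/1.596 = 0.2110, so I = 4.44 × 0.2110 = 0.9369 mA.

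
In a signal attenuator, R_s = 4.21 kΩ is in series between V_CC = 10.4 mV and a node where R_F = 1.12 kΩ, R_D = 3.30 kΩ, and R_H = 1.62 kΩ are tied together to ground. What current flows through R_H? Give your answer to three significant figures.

I ≈ 0.744 µA

Equivalent of the parallel group: R_p = 0.5515 kΩ.
V_A by voltage divider: V_A = 10.4 × 0.5515/(4.21 + 0.5515) = 1.205 mV.
Branch current I = V_A/R_H = 1.205/1.62 = 0.7436 µA.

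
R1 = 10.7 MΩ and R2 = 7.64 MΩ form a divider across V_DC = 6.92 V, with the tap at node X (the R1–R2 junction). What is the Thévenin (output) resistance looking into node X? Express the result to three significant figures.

Zeroing V_DC shorts the top of R1 to ground, so R_th = R1 ‖ R2 = 4.457 MΩ.

R_th ≈ 4.46 MΩ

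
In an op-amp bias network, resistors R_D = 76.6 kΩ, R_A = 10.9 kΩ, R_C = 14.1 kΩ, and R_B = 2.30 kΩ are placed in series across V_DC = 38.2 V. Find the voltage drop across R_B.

Total series resistance ΣR = 76.6 + 10.9 + 14.1 + 2.30 = 103.9 kΩ.
V = V_DC · R/ΣR = 38.2 × 0.02214 = 0.8456 V.

V ≈ 0.846 V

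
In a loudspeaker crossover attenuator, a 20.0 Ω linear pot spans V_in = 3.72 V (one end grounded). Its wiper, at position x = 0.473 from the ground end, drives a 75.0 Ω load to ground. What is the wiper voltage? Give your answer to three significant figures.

Lower segment x·R_p = 9.460 Ω; upper segment (1−x)·R_p = 10.54 Ω.
R_L loads the lower segment: effective lower R = 8.400 Ω.
Loaded-divider output: V_out = 3.72 × 0.4435 = 1.650 V.
(Unloaded: V_out = x·V_in = 1.76 V.)

V_out ≈ 1.65 V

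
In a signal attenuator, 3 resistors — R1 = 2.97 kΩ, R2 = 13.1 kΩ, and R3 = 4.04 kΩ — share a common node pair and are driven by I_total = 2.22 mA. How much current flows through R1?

I ≈ 1.13 mA

ΣG = 1/2.97 + 1/13.1 + 1/4.04 = 0.6606.
Current divider: I(R1) = I_total · G_k/ΣG = 2.22 × (0.3367/0.6606) = 2.22 × 0.5097 = 1.132 mA.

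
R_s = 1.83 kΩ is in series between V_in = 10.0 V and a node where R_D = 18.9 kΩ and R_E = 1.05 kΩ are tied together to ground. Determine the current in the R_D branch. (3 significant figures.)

I ≈ 0.186 mA

Combine the parallel branches: R_p = (1/18.9 + 1/1.05)⁻¹ = 0.9947 kΩ.
V_A by voltage divider: V_A = 10.0 × 0.9947/(1.83 + 0.9947) = 3.522 V.
I(R_D) = V_A / R_D = 3.522/18.9 = 0.1863 mA.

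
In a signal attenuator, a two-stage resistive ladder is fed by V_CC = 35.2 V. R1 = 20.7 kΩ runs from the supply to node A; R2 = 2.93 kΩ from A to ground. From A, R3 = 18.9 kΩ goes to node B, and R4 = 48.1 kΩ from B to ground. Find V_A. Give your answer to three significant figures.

Looking into the second stage from A: R3 + R4 = 67.00 kΩ appears in parallel with R2.
R2 ‖ (R3+R4) = 2.807 kΩ.
So V_A = 35.2 × 0.1194 = 4.204 V.

V_A ≈ 4.20 V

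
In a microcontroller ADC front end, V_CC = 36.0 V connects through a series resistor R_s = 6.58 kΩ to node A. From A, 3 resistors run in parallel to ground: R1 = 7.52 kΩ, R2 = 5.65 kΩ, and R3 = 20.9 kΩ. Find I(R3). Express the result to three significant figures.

I ≈ 0.513 mA

Parallel bank: R_p = 1/(1/7.52 + 1/5.65 + 1/20.9) = 2.795 kΩ.
V_A by voltage divider: V_A = 36.0 × 2.795/(6.58 + 2.795) = 10.73 V.
Branch current I = V_A/R3 = 10.73/20.9 = 0.5135 mA.
(Check via current divider: I_total = 3.840 mA; share G_k/ΣG = 0.1337 → same result.)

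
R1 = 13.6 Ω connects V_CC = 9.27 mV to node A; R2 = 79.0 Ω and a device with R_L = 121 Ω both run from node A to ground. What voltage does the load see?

V_out ≈ 7.22 mV

First combine the lower leg with the load: R2 ‖ R_L = 47.80 Ω.
Voltage divider with the loaded lower leg: V_out = 9.27 × 47.80/(13.6 + 47.80) = 9.27 × 0.7785 = 7.217 mV.
(Unloaded it would be 7.91 mV; the load pulls it down.)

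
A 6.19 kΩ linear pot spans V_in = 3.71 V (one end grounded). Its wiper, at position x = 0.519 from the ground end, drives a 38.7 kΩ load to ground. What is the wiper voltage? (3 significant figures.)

V_out ≈ 1.85 V

Lower segment x·R_p = 3.213 kΩ; upper segment (1−x)·R_p = 2.977 kΩ.
Lower segment in parallel with the load: 3.213 ‖ 38.7 = 2.966 kΩ.
Then V_out = V_in · 2.966/(2.977 + 2.966) = 1.852 V.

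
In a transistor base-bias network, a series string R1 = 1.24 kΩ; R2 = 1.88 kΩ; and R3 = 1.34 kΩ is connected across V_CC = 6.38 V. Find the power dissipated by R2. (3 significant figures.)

P ≈ 3.85 mW

ΣR = 4.460 kΩ → I = 6.38/4.460 = 1.430 mA.
P = I²R = 2.046 × 1.88 = 3.847 mW.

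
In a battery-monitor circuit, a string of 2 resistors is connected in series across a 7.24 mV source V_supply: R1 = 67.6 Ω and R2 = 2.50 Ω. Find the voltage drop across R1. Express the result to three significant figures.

Total series resistance ΣR = 67.6 + 2.50 = 70.10 Ω.
Voltage divider: V = V_supply · (67.60 / 70.10) = 7.24 × 0.9643 = 6.982 mV.

V ≈ 6.98 mV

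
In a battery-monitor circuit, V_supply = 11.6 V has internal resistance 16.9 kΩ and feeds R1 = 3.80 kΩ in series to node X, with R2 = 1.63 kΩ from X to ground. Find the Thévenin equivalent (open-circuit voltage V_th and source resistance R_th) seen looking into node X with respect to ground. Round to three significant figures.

V_th ≈ 0.847 V, R_th ≈ 1.51 kΩ

R1' = 16.9 + 3.80 = 20.70 kΩ (source resistance + R1).
Open-circuit (no load on X): V_th = V_supply · R2/(R1' + R2) = 11.6 × 1.63/(20.70 + 1.63) = 0.8468 V.
With V_supply suppressed (replaced by a short), R_th = R1' ‖ R2 = (20.70 × 1.63)/(20.70 + 1.63) = 1.511 kΩ.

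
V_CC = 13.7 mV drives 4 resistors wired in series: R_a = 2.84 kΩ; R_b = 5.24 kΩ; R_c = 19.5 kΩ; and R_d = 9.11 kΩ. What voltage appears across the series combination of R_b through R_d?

Total series resistance ΣR = 2.84 + 5.24 + 19.5 + 9.11 = 36.69 kΩ.
R_{R_b..R_d} = 5.24 + 19.5 + 9.11 = 33.85 kΩ.
Voltage divider: V = V_CC · (33.85 / 36.69) = 13.7 × 0.9226 = 12.64 mV.

V ≈ 12.6 mV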